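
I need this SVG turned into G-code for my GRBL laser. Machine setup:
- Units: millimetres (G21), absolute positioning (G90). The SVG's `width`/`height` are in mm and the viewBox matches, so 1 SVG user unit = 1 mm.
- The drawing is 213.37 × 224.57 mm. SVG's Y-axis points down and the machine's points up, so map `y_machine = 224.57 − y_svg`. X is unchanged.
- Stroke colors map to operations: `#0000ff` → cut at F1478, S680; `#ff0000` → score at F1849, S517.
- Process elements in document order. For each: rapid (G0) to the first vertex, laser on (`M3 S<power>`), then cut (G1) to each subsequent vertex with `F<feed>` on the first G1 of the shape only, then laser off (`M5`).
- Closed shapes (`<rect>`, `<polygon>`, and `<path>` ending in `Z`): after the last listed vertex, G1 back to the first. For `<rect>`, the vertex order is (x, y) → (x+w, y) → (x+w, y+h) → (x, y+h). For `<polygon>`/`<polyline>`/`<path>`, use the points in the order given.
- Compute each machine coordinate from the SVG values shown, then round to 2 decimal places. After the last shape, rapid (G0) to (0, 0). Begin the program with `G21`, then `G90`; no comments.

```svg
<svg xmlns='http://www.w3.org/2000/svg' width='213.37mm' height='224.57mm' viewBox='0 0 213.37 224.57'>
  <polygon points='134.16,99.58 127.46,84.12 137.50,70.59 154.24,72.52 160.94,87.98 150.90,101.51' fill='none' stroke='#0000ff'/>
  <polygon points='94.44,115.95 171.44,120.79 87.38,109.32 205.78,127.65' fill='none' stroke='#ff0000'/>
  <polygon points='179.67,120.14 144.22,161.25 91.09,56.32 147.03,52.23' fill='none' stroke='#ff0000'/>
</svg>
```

G21
G90
G0 X134.16 Y124.99
M3 S680
G1 X127.46 Y140.45 F1478
G1 X137.50 Y153.98
G1 X154.24 Y152.05
G1 X160.94 Y136.59
G1 X150.90 Y123.06
G1 X134.16 Y124.99
M5
G0 X94.44 Y108.62
M3 S517
G1 X171.44 Y103.78 F1849
G1 X87.38 Y115.25
G1 X205.78 Y96.92
G1 X94.44 Y108.62
M5
G0 X179.67 Y104.43
M3 S517
G1 X144.22 Y63.32 F1849
G1 X91.09 Y168.25
G1 X147.03 Y172.34
G1 X179.67 Y104.43
M5
G0 X0.00 Y0.00

Since the viewBox matches the mm dimensions, user units are millimetres directly. The only transform is the Y-flip y_m = 224.57 − y_svg.

Shape 1 is a regular polygon drawn with `<polygon>`. Its stroke #0000ff means cut at S680, F1478. After flipping Y the toolpath is (134.16,124.99) → (127.46,140.45) → (137.50,153.98) → (154.24,152.05) → (160.94,136.59) → (150.90,123.06) → (134.16,124.99), returning to the start.

Shape 2 is a closed polygon drawn with `<polygon>`. Its stroke #ff0000 means score at S517, F1849. After flipping Y the toolpath is (94.44,108.62) → (171.44,103.78) → (87.38,115.25) → (205.78,96.92) → (94.44,108.62), returning to the start.

Shape 3 is a closed polygon drawn with `<polygon>`. Its stroke #ff0000 means score at S517, F1849. After flipping Y the toolpath is (179.67,104.43) → (144.22,63.32) → (91.09,168.25) → (147.03,172.34) → (179.67,104.43), returning to the start.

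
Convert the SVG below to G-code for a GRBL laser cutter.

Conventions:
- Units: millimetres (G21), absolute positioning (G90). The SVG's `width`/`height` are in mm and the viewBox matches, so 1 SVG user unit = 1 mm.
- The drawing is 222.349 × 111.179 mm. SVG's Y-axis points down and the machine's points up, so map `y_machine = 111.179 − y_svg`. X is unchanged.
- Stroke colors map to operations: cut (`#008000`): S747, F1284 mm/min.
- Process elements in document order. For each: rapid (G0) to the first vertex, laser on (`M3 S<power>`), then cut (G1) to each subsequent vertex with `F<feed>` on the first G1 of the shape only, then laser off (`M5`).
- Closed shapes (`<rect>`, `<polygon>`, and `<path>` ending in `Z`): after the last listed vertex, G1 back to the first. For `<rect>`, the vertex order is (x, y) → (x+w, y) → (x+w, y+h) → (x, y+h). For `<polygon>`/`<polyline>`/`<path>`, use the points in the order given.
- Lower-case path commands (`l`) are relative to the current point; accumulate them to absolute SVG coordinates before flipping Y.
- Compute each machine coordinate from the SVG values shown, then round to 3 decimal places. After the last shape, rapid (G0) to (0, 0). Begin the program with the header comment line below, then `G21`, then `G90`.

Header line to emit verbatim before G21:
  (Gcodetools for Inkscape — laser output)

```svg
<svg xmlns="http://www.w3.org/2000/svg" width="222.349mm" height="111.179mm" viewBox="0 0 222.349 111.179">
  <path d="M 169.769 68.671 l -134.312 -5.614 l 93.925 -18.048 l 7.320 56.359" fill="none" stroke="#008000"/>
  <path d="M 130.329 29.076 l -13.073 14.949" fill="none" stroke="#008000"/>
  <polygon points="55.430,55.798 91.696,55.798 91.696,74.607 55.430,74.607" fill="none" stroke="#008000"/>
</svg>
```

(Gcodetools for Inkscape — laser output)
G21
G90
G0 X169.769 Y42.508
M3 S747
G1 X35.457 Y48.122 F1284
G1 X129.382 Y66.170
G1 X136.702 Y9.811
M5
G0 X130.329 Y82.103
M3 S747
G1 X117.256 Y67.154 F1284
M5
G0 X55.430 Y55.381
M3 S747
G1 X91.696 Y55.381 F1284
G1 X91.696 Y36.572
G1 X55.430 Y36.572
G1 X55.430 Y55.381
M5
G0 X0.000 Y0.000

viewBox `0 0 222.349 111.179` with mm width/height → 1 unit = 1 mm. Flip: y_m = 111.179 − y_svg.

**Shape 1** — `<path>` open polyline, stroke `#008000` → cut (S747, F1284). Machine vertices: (169.769,42.508) → (35.457,48.122) → (129.382,66.170) → (136.702,9.811). Open path.

**Shape 2** — `<path>` line segment, stroke `#008000` → cut (S747, F1284). Machine vertices: (130.329,82.103) → (117.256,67.154). Open path.

**Shape 3** — `<polygon>` rectangle, stroke `#008000` → cut (S747, F1284). Machine vertices: (55.430,55.381) → (91.696,55.381) → (91.696,36.572) → (55.430,36.572) → (55.430,55.381). Closed: final G1 returns to the first vertex.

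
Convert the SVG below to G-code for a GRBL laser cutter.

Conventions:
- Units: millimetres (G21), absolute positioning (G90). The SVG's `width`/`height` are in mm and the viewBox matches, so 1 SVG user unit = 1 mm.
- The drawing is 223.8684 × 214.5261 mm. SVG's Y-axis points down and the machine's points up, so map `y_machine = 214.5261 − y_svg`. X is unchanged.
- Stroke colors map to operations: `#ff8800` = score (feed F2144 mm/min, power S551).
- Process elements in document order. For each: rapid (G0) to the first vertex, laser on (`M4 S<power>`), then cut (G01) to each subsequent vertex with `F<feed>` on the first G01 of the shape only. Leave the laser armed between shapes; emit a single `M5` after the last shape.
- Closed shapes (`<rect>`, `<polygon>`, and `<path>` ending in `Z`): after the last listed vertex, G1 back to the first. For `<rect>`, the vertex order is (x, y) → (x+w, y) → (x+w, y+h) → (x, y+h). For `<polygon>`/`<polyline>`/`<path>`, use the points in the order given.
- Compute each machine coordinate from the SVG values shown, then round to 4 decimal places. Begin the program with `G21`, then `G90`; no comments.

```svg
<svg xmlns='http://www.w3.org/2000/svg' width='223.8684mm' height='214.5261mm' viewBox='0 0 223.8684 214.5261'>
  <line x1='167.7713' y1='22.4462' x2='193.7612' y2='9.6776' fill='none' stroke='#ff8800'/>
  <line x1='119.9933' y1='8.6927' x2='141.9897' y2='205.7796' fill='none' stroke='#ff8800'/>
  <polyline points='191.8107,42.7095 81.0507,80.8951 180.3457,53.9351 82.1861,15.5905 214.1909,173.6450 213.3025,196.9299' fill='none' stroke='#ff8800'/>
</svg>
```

viewBox `0 0 223.8684 214.5261` with mm width/height → 1 unit = 1 mm. Flip: y_m = 214.5261 − y_svg.

**Shape 1** — `<line>` line segment, stroke `#ff8800` → score (S551, F2144). Machine vertices: (167.7713,192.0799) → (193.7612,204.8485). Open path.

**Shape 2** — `<line>` line segment, stroke `#ff8800` → score (S551, F2144). Machine vertices: (119.9933,205.8334) → (141.9897,8.7465). Open path.

**Shape 3** — `<polyline>` open polyline, stroke `#ff8800` → score (S551, F2144). Machine vertices: (191.8107,171.8166) → (81.0507,133.6310) → (180.3457,160.5910) → (82.1861,198.9356) → (214.1909,40.8811) → (213.3025,17.5962). Open path.

G21
G90
G0 X167.7713 Y192.0799
M4 S551
G01 X193.7612 Y204.8485 F2144
G0 X119.9933 Y205.8334
M4 S551
G01 X141.9897 Y8.7465 F2144
G0 X191.8107 Y171.8166
M4 S551
G01 X81.0507 Y133.6310 F2144
G01 X180.3457 Y160.5910
G01 X82.1861 Y198.9356
G01 X214.1909 Y40.8811
G01 X213.3025 Y17.5962
M5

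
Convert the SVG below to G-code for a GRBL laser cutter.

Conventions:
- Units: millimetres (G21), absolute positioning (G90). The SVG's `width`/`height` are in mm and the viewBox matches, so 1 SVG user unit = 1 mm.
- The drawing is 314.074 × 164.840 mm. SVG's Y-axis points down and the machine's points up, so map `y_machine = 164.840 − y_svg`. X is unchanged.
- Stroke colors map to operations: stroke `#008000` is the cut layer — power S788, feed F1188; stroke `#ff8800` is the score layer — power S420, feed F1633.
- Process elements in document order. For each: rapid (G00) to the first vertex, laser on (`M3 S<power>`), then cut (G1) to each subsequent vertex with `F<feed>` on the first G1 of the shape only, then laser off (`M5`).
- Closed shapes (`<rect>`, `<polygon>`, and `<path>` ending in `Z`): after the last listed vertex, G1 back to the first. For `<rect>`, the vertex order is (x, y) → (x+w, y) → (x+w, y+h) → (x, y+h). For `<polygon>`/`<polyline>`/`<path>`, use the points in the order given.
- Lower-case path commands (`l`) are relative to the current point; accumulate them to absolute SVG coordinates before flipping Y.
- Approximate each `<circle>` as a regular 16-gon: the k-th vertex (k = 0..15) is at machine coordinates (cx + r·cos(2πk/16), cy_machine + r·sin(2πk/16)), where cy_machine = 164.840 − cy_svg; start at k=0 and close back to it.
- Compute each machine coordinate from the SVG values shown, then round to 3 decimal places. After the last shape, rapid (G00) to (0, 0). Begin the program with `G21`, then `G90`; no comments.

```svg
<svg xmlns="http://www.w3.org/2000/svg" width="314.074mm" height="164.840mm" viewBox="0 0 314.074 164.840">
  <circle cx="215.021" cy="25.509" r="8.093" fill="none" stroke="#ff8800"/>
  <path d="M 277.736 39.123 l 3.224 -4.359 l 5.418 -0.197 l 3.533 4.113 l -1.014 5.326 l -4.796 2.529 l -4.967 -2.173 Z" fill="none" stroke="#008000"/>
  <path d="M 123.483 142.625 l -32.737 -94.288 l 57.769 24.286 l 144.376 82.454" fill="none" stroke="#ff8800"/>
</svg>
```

viewBox `0 0 314.074 164.840` with mm width/height → 1 unit = 1 mm. Flip: y_m = 164.840 − y_svg.

**Shape 1** — `<circle>` circle, stroke `#ff8800` → score (S420, F1633). Machine vertices: (223.114,139.331) → (222.498,142.428) → (220.744,145.054) → (218.118,146.808) → (215.021,147.424) → (211.924,146.808) → (209.298,145.054) → (207.544,142.428) → (206.928,139.331) → (207.544,136.234) → (209.298,133.608) → (211.924,131.854) → (215.021,131.238) → (218.118,131.854) → (220.744,133.608) → (222.498,136.234) → (223.114,139.331). Closed: final G1 returns to the first vertex.

**Shape 2** — `<path>` regular polygon, stroke `#008000` → cut (S788, F1188). Machine vertices: (277.736,125.717) → (280.960,130.076) → (286.378,130.273) → (289.911,126.160) → (288.897,120.834) → (284.101,118.305) → (279.134,120.478) → (277.736,125.717). Closed: final G1 returns to the first vertex.

**Shape 3** — `<path>` open polyline, stroke `#ff8800` → score (S420, F1633). Machine vertices: (123.483,22.215) → (90.746,116.503) → (148.515,92.217) → (292.891,9.763). Open path.

G21
G90
G00 X223.114 Y139.331
M3 S420
G1 X222.498 Y142.428 F1633
G1 X220.744 Y145.054
G1 X218.118 Y146.808
G1 X215.021 Y147.424
G1 X211.924 Y146.808
G1 X209.298 Y145.054
G1 X207.544 Y142.428
G1 X206.928 Y139.331
G1 X207.544 Y136.234
G1 X209.298 Y133.608
G1 X211.924 Y131.854
G1 X215.021 Y131.238
G1 X218.118 Y131.854
G1 X220.744 Y133.608
G1 X222.498 Y136.234
G1 X223.114 Y139.331
M5
G00 X277.736 Y125.717
M3 S788
G1 X280.960 Y130.076 F1188
G1 X286.378 Y130.273
G1 X289.911 Y126.160
G1 X288.897 Y120.834
G1 X284.101 Y118.305
G1 X279.134 Y120.478
G1 X277.736 Y125.717
M5
G00 X123.483 Y22.215
M3 S420
G1 X90.746 Y116.503 F1633
G1 X148.515 Y92.217
G1 X292.891 Y9.763
M5
G00 X0.000 Y0.000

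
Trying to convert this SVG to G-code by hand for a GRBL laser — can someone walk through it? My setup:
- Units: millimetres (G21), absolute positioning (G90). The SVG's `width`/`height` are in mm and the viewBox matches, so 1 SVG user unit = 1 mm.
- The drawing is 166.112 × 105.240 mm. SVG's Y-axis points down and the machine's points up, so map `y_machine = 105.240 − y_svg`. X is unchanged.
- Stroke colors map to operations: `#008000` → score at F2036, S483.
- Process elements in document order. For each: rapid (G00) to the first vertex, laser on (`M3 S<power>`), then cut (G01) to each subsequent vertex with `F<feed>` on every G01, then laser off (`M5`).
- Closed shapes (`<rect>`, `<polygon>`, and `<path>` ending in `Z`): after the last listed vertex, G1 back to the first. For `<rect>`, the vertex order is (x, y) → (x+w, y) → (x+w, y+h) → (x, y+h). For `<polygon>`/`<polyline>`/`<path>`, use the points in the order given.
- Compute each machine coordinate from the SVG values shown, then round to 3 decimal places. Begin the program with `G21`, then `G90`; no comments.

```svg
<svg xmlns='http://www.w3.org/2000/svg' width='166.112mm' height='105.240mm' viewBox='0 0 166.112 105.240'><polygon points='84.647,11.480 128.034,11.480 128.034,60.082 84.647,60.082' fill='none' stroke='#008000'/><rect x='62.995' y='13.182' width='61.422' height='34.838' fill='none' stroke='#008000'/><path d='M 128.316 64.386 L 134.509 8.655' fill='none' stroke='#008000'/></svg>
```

G21
G90
G00 X84.647 Y93.760
M3 S483
G01 X128.034 Y93.760 F2036
G01 X128.034 Y45.158 F2036
G01 X84.647 Y45.158 F2036
G01 X84.647 Y93.760 F2036
M5
G00 X62.995 Y92.058
M3 S483
G01 X124.417 Y92.058 F2036
G01 X124.417 Y57.220 F2036
G01 X62.995 Y57.220 F2036
G01 X62.995 Y92.058 F2036
M5
G00 X128.316 Y40.854
M3 S483
G01 X134.509 Y96.585 F2036
M5

Since the viewBox matches the mm dimensions, user units are millimetres directly. The only transform is the Y-flip y_m = 105.240 − y_svg.

Shape 1 is a rectangle drawn with `<polygon>`. Its stroke #008000 means score at S483, F2036. After flipping Y the toolpath is (84.647,93.760) → (128.034,93.760) → (128.034,45.158) → (84.647,45.158) → (84.647,93.760), returning to the start.

Shape 2 is a rectangle drawn with `<rect>`. Its stroke #008000 means score at S483, F2036. After flipping Y the toolpath is (62.995,92.058) → (124.417,92.058) → (124.417,57.220) → (62.995,57.220) → (62.995,92.058), returning to the start.

Shape 3 is a line segment drawn with `<path>`. Its stroke #008000 means score at S483, F2036. After flipping Y the toolpath is (128.316,40.854) → (134.509,96.585).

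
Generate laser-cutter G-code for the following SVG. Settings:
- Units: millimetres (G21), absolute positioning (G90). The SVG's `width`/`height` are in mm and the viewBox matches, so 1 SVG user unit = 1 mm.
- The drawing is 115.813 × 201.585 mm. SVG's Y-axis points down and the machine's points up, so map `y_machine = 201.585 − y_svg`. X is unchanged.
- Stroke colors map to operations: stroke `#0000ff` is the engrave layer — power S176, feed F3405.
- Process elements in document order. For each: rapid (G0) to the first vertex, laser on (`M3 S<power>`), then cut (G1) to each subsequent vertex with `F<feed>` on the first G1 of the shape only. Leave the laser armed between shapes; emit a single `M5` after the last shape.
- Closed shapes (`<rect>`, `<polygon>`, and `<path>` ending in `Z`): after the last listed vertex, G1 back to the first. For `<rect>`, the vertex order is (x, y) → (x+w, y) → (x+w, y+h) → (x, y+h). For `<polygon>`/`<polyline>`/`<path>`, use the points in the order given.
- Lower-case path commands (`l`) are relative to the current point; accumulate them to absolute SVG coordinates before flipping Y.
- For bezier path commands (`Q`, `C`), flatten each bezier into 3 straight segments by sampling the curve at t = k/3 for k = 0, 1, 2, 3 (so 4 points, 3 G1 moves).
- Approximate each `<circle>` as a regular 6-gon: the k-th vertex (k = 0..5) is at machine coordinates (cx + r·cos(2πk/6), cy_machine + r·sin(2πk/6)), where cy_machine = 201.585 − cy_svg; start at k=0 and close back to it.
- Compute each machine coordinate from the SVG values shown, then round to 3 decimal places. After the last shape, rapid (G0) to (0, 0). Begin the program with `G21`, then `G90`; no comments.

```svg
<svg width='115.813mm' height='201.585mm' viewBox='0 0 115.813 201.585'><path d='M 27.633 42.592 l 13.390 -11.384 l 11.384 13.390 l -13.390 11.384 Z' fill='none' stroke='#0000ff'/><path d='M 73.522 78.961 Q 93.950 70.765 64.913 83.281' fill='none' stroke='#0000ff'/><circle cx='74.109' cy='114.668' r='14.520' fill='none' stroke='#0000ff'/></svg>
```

G21
G90
G0 X27.633 Y158.993
M3 S176
G1 X41.023 Y170.377 F3405
G1 X52.407 Y156.987
G1 X39.017 Y145.603
G1 X27.633 Y158.993
G0 X73.522 Y122.624
M3 S176
G1 X81.645 Y125.787 F3405
G1 X78.775 Y124.347
G1 X64.913 Y118.304
G0 X88.629 Y86.917
M3 S176
G1 X81.369 Y99.492 F3405
G1 X66.849 Y99.492
G1 X59.589 Y86.917
G1 X66.849 Y74.342
G1 X81.369 Y74.342
G1 X88.629 Y86.917
M5
G0 X0.000 Y0.000

1 u = 1 mm; y_m = 201.585 − y.

[1] `<path>` regular polygon, #0000ff→engrave S176 F3405: (27.633,158.993) → (41.023,170.377) → (52.407,156.987) → (39.017,145.603) → (27.633,158.993) (closed)

[2] `<path>` quadratic bezier, #0000ff→engrave S176 F3405: (73.522,122.624) → (81.645,125.787) → (78.775,124.347) → (64.913,118.304)

[3] `<circle>` circle, #0000ff→engrave S176 F3405: (88.629,86.917) → (81.369,99.492) → (66.849,99.492) → (59.589,86.917) → (66.849,74.342) → (81.369,74.342) → (88.629,86.917) (closed)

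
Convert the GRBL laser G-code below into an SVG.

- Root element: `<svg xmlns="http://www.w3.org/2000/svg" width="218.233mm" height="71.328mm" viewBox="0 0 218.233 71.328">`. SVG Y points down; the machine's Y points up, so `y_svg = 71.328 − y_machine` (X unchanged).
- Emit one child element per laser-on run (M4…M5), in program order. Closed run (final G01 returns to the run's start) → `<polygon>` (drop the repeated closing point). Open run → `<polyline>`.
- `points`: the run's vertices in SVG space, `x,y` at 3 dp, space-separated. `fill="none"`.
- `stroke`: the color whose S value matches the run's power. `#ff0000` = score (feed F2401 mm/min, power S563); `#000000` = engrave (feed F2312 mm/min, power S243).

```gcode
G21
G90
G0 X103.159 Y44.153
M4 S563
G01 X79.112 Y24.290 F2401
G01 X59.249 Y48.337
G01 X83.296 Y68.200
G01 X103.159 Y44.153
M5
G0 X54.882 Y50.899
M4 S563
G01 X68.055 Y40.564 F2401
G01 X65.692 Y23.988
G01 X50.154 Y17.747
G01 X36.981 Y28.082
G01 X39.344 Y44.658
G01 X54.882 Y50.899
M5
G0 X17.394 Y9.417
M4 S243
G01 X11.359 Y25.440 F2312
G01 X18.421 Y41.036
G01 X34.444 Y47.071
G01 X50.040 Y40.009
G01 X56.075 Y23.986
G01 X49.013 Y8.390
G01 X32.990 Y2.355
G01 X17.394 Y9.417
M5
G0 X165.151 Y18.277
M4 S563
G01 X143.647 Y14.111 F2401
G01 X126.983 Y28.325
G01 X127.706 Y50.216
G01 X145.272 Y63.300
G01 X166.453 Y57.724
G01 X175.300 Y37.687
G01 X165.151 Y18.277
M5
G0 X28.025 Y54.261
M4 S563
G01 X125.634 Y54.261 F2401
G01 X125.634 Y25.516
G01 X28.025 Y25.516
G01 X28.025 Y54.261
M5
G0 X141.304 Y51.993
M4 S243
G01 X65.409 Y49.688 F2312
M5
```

y_svg = 71.328 − y_m.

[1] S563→`#ff0000` (score); closed run; points: 103.159,27.175 79.112,47.038 59.249,22.991 83.296,3.128

[2] S563→`#ff0000` (score); closed run; points: 54.882,20.429 68.055,30.764 65.692,47.340 50.154,53.581 36.981,43.246 39.344,26.670

[3] S243→`#000000` (engrave); closed run; points: 17.394,61.911 11.359,45.888 18.421,30.292 34.444,24.257 50.040,31.319 56.075,47.342 49.013,62.938 32.990,68.973

[4] S563→`#ff0000` (score); closed run; points: 165.151,53.051 143.647,57.217 126.983,43.003 127.706,21.112 145.272,8.028 166.453,13.604 175.300,33.641

[5] S563→`#ff0000` (score); closed run; points: 28.025,17.067 125.634,17.067 125.634,45.812 28.025,45.812

[6] S243→`#000000` (engrave); open run; points: 141.304,19.335 65.409,21.640

<svg xmlns="http://www.w3.org/2000/svg" width="218.233mm" height="71.328mm" viewBox="0 0 218.233 71.328">
  <polygon points="103.159,27.175 79.112,47.038 59.249,22.991 83.296,3.128" fill="none" stroke="#ff0000"/>
  <polygon points="54.882,20.429 68.055,30.764 65.692,47.340 50.154,53.581 36.981,43.246 39.344,26.670" fill="none" stroke="#ff0000"/>
  <polygon points="17.394,61.911 11.359,45.888 18.421,30.292 34.444,24.257 50.040,31.319 56.075,47.342 49.013,62.938 32.990,68.973" fill="none" stroke="#000000"/>
  <polygon points="165.151,53.051 143.647,57.217 126.983,43.003 127.706,21.112 145.272,8.028 166.453,13.604 175.300,33.641" fill="none" stroke="#ff0000"/>
  <polygon points="28.025,17.067 125.634,17.067 125.634,45.812 28.025,45.812" fill="none" stroke="#ff0000"/>
  <polyline points="141.304,19.335 65.409,21.640" fill="none" stroke="#000000"/>
</svg>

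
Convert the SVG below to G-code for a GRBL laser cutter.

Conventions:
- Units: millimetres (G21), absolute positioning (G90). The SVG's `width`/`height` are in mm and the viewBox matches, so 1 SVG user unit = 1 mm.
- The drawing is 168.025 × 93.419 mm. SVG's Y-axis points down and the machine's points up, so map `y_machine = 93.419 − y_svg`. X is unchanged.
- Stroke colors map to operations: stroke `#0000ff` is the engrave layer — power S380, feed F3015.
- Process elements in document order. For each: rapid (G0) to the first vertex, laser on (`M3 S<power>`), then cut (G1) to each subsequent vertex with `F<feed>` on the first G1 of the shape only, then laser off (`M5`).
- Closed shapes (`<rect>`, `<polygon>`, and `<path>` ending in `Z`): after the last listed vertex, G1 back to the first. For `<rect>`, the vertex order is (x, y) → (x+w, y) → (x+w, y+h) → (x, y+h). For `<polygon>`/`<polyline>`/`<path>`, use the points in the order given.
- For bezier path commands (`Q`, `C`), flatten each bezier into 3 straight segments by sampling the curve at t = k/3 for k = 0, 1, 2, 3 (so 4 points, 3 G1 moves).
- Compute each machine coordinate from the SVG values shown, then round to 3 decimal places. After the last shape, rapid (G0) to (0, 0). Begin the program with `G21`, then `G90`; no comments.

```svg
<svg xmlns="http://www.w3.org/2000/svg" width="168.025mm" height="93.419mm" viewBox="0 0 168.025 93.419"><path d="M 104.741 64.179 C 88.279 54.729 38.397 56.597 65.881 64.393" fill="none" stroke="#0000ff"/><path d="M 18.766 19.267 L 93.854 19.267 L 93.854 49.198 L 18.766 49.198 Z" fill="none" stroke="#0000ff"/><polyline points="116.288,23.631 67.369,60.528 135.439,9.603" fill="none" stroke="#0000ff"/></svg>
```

G21
G90
G0 X104.741 Y29.240
M3 S380
G1 X81.242 Y35.117 F3015
G1 X60.082 Y34.646
G1 X65.881 Y29.026
M5
G0 X18.766 Y74.152
M3 S380
G1 X93.854 Y74.152 F3015
G1 X93.854 Y44.221
G1 X18.766 Y44.221
G1 X18.766 Y74.152
M5
G0 X116.288 Y69.788
M3 S380
G1 X67.369 Y32.891 F3015
G1 X135.439 Y83.816
M5
G0 X0.000 Y0.000

1 u = 1 mm; y_m = 93.419 − y.

[1] `<path>` cubic bezier, #0000ff→engrave S380 F3015: (104.741,29.240) → (81.242,35.117) → (60.082,34.646) → (65.881,29.026)

[2] `<path>` rectangle, #0000ff→engrave S380 F3015: (18.766,74.152) → (93.854,74.152) → (93.854,44.221) → (18.766,44.221) → (18.766,74.152) (closed)

[3] `<polyline>` open polyline, #0000ff→engrave S380 F3015: (116.288,69.788) → (67.369,32.891) → (135.439,83.816)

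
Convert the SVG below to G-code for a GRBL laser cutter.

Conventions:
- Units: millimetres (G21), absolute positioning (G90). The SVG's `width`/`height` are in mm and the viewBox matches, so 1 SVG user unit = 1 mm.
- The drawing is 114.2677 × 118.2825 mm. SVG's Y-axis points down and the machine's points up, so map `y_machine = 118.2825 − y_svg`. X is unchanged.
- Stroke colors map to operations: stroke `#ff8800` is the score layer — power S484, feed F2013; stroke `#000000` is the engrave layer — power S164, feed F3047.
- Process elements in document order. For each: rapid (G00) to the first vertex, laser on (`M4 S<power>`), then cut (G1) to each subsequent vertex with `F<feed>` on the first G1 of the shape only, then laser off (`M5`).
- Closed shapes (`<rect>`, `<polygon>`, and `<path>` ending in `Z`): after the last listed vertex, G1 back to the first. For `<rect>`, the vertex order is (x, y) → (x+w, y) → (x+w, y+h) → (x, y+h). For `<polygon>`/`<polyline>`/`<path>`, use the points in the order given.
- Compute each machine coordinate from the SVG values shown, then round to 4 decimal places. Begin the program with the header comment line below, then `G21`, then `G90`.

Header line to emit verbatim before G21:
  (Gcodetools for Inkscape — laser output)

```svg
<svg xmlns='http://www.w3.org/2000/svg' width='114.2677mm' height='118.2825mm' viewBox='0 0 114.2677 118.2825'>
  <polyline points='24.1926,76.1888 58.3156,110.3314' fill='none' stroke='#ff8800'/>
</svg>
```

(Gcodetools for Inkscape — laser output)
G21
G90
G00 X24.1926 Y42.0937
M4 S484
G1 X58.3156 Y7.9511 F2013
M5

1 u = 1 mm; y_m = 118.2825 − y.

[1] `<polyline>` line segment, #ff8800→score S484 F2013: (24.1926,42.0937) → (58.3156,7.9511)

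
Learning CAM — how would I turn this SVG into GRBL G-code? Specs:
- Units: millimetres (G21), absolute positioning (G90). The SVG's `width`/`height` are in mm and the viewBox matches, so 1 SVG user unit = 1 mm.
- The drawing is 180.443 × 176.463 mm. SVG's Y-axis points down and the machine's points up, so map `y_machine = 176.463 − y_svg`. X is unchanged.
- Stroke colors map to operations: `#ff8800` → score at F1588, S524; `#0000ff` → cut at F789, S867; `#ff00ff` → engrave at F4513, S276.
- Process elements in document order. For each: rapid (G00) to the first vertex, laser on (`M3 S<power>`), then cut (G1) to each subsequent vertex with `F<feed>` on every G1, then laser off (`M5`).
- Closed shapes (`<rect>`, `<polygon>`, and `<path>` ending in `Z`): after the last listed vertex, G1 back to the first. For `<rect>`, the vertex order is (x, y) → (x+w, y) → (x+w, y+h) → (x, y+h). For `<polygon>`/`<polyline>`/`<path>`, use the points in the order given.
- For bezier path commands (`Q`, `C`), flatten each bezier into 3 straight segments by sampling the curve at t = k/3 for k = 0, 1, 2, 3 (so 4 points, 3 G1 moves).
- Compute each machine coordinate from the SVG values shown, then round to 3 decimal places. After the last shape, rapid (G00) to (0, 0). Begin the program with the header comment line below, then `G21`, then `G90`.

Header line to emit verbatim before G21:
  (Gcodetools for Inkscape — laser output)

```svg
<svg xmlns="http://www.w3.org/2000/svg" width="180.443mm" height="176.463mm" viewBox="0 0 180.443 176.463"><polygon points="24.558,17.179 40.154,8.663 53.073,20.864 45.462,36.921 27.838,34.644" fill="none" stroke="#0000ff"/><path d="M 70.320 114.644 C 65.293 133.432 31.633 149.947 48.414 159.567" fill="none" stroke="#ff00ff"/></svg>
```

viewBox `0 0 180.443 176.463` with mm width/height → 1 unit = 1 mm. Flip: y_m = 176.463 − y_svg.

**Shape 1** — `<polygon>` regular polygon, stroke `#0000ff` → cut (S867, F789). Machine vertices: (24.558,159.284) → (40.154,167.800) → (53.073,155.599) → (45.462,139.542) → (27.838,141.819) → (24.558,159.284). Closed: final G1 returns to the first vertex.

**Shape 2** — `<path>` cubic bezier, stroke `#ff00ff` → engrave (S276, F4513). Control points (SVG): P0=(70.320,114.644), P1=(65.293,133.432), P2=(31.633,149.947), P3=(48.414,159.567); sampled at t=k/3. Machine vertices: (70.320,61.819) → (58.677,43.960) → (45.518,28.643) → (48.414,16.896). Open path.

(Gcodetools for Inkscape — laser output)
G21
G90
G00 X24.558 Y159.284
M3 S867
G1 X40.154 Y167.800 F789
G1 X53.073 Y155.599 F789
G1 X45.462 Y139.542 F789
G1 X27.838 Y141.819 F789
G1 X24.558 Y159.284 F789
M5
G00 X70.320 Y61.819
M3 S276
G1 X58.677 Y43.960 F4513
G1 X45.518 Y28.643 F4513
G1 X48.414 Y16.896 F4513
M5
G00 X0.000 Y0.000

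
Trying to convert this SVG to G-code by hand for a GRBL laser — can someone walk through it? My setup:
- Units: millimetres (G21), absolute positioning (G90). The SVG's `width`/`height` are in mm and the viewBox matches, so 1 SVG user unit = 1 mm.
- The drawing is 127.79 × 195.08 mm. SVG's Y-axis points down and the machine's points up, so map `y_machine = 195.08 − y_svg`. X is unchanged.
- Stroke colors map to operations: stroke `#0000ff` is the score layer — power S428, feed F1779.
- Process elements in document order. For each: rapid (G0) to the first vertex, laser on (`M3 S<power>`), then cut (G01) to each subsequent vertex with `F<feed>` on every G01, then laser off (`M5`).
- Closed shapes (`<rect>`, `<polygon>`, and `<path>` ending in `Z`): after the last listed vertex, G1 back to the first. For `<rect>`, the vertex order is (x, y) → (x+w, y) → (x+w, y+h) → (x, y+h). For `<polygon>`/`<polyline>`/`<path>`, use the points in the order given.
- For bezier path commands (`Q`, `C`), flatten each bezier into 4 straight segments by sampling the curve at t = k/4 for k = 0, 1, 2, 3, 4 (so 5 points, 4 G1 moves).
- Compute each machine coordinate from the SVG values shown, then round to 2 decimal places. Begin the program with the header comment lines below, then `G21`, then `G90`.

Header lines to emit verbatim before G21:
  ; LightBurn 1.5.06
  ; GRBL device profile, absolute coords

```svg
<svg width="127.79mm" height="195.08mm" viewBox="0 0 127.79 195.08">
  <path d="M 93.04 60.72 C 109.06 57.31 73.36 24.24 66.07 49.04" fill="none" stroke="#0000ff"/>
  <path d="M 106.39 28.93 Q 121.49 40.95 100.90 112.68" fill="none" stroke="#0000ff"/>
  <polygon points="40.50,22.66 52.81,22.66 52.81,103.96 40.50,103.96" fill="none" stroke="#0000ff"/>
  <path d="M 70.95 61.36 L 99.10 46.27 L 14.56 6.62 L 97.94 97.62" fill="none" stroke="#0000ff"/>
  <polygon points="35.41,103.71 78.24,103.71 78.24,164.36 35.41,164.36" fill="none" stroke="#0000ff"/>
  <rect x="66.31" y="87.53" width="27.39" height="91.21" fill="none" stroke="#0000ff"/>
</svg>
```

1 u = 1 mm; y_m = 195.08 − y.

[1] `<path>` cubic bezier, #0000ff→score S428 F1779: (93.04,134.36) → (96.61,141.11) → (88.30,150.78) → (75.61,155.16) → (66.07,146.04)

[2] `<path>` quadratic bezier, #0000ff→score S428 F1779: (106.39,166.15) → (111.71,156.41) → (112.57,139.20) → (108.96,114.53) → (100.90,82.40)

[3] `<polygon>` rectangle, #0000ff→score S428 F1779: (40.50,172.42) → (52.81,172.42) → (52.81,91.12) → (40.50,91.12) → (40.50,172.42) (closed)

[4] `<path>` open polyline, #0000ff→score S428 F1779: (70.95,133.72) → (99.10,148.81) → (14.56,188.46) → (97.94,97.46)

[5] `<polygon>` rectangle, #0000ff→score S428 F1779: (35.41,91.37) → (78.24,91.37) → (78.24,30.72) → (35.41,30.72) → (35.41,91.37) (closed)

[6] `<rect>` rectangle, #0000ff→score S428 F1779: (66.31,107.55) → (93.70,107.55) → (93.70,16.34) → (66.31,16.34) → (66.31,107.55) (closed)

; LightBurn 1.5.06
; GRBL device profile, absolute coords
G21
G90
G0 X93.04 Y134.36
M3 S428
G01 X96.61 Y141.11 F1779
G01 X88.30 Y150.78 F1779
G01 X75.61 Y155.16 F1779
G01 X66.07 Y146.04 F1779
M5
G0 X106.39 Y166.15
M3 S428
G01 X111.71 Y156.41 F1779
G01 X112.57 Y139.20 F1779
G01 X108.96 Y114.53 F1779
G01 X100.90 Y82.40 F1779
M5
G0 X40.50 Y172.42
M3 S428
G01 X52.81 Y172.42 F1779
G01 X52.81 Y91.12 F1779
G01 X40.50 Y91.12 F1779
G01 X40.50 Y172.42 F1779
M5
G0 X70.95 Y133.72
M3 S428
G01 X99.10 Y148.81 F1779
G01 X14.56 Y188.46 F1779
G01 X97.94 Y97.46 F1779
M5
G0 X35.41 Y91.37
M3 S428
G01 X78.24 Y91.37 F1779
G01 X78.24 Y30.72 F1779
G01 X35.41 Y30.72 F1779
G01 X35.41 Y91.37 F1779
M5
G0 X66.31 Y107.55
M3 S428
G01 X93.70 Y107.55 F1779
G01 X93.70 Y16.34 F1779
G01 X66.31 Y16.34 F1779
G01 X66.31 Y107.55 F1779
M5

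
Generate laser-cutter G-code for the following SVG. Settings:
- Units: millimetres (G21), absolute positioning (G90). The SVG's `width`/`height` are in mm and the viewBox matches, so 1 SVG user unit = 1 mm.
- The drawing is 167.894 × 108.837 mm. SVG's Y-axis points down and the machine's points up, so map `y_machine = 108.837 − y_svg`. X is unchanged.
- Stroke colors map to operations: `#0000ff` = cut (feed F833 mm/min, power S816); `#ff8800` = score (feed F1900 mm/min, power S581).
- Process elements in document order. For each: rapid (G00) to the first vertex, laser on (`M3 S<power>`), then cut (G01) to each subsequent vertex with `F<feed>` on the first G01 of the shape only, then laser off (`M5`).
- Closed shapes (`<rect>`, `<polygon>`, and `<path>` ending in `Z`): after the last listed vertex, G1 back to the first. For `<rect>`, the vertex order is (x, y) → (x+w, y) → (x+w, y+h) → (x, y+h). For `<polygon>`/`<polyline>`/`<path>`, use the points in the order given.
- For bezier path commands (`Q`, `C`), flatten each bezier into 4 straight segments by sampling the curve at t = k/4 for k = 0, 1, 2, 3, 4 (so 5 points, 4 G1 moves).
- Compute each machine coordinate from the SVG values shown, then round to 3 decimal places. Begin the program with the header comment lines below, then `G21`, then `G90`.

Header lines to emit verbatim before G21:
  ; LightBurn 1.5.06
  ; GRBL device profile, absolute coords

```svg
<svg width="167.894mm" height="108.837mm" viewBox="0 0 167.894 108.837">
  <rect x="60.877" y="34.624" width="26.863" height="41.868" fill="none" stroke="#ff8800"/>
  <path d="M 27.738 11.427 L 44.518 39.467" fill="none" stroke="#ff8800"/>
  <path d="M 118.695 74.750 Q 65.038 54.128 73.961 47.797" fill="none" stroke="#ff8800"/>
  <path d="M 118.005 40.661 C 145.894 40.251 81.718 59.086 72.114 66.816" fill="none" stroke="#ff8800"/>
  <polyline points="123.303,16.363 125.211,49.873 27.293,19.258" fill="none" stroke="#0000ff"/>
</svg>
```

viewBox `0 0 167.894 108.837` with mm width/height → 1 unit = 1 mm. Flip: y_m = 108.837 − y_svg.

**Shape 1** — `<rect>` rectangle, stroke `#ff8800` → score (S581, F1900). Machine vertices: (60.877,74.213) → (87.740,74.213) → (87.740,32.345) → (60.877,32.345) → (60.877,74.213). Closed: final G1 returns to the first vertex.

**Shape 2** — `<path>` line segment, stroke `#ff8800` → score (S581, F1900). Machine vertices: (27.738,97.410) → (44.518,69.370). Open path.

**Shape 3** — `<path>` quadratic bezier, stroke `#ff8800` → score (S581, F1900). Control points (SVG): P0=(118.695,74.750), P1=(65.038,54.128), P2=(73.961,47.797); sampled at t=k/4. Machine vertices: (118.695,34.087) → (95.778,43.505) → (80.683,51.136) → (73.411,56.981) → (73.961,61.040). Open path.

**Shape 4** — `<path>` cubic bezier, stroke `#ff8800` → score (S581, F1900). Control points (SVG): P0=(118.005,40.661), P1=(145.894,40.251), P2=(81.718,59.086), P3=(72.114,66.816); sampled at t=k/4. Machine vertices: (118.005,68.176) → (123.951,65.349) → (109.119,58.151) → (87.258,49.426) → (72.114,42.021). Open path.

**Shape 5** — `<polyline>` open polyline, stroke `#0000ff` → cut (S816, F833). Machine vertices: (123.303,92.474) → (125.211,58.964) → (27.293,89.579). Open path.

; LightBurn 1.5.06
; GRBL device profile, absolute coords
G21
G90
G00 X60.877 Y74.213
M3 S581
G01 X87.740 Y74.213 F1900
G01 X87.740 Y32.345
G01 X60.877 Y32.345
G01 X60.877 Y74.213
M5
G00 X27.738 Y97.410
M3 S581
G01 X44.518 Y69.370 F1900
M5
G00 X118.695 Y34.087
M3 S581
G01 X95.778 Y43.505 F1900
G01 X80.683 Y51.136
G01 X73.411 Y56.981
G01 X73.961 Y61.040
M5
G00 X118.005 Y68.176
M3 S581
G01 X123.951 Y65.349 F1900
G01 X109.119 Y58.151
G01 X87.258 Y49.426
G01 X72.114 Y42.021
M5
G00 X123.303 Y92.474
M3 S816
G01 X125.211 Y58.964 F833
G01 X27.293 Y89.579
M5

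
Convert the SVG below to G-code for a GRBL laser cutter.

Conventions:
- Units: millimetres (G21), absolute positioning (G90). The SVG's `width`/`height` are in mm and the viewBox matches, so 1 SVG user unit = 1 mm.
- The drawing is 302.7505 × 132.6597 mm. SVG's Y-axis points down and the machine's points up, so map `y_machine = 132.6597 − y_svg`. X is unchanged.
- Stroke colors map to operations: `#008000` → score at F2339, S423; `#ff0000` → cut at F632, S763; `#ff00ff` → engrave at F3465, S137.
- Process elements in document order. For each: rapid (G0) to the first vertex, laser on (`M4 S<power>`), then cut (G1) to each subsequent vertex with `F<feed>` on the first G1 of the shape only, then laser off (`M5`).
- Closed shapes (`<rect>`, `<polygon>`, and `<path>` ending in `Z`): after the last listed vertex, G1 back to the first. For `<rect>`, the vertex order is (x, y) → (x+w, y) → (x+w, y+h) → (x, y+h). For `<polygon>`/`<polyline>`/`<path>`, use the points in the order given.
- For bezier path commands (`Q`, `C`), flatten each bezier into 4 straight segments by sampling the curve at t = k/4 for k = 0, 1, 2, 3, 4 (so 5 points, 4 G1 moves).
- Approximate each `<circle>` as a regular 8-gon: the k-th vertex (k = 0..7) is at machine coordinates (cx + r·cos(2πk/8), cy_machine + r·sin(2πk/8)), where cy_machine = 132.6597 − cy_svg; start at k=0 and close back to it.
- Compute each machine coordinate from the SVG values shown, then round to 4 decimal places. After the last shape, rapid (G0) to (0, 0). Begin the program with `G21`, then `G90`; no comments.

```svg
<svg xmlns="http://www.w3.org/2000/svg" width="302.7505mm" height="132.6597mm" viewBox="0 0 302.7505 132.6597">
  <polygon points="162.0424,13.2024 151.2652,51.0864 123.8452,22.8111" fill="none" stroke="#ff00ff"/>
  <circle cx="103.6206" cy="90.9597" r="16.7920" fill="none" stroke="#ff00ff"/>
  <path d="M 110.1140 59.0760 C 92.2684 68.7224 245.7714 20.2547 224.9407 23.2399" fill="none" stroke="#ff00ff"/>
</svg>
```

G21
G90
G0 X162.0424 Y119.4573
M4 S137
G1 X151.2652 Y81.5733 F3465
G1 X123.8452 Y109.8486
G1 X162.0424 Y119.4573
M5
G0 X120.4126 Y41.7000
M4 S137
G1 X115.4943 Y53.5737 F3465
G1 X103.6206 Y58.4920
G1 X91.7469 Y53.5737
G1 X86.8286 Y41.7000
G1 X91.7469 Y29.8263
G1 X103.6206 Y24.9080
G1 X115.4943 Y29.8263
G1 X120.4126 Y41.7000
M5
G0 X110.1140 Y73.5837
M4 S137
G1 X123.4564 Y75.5333 F3465
G1 X168.6468 Y89.0038
G1 X213.2774 Y103.7233
G1 X224.9407 Y109.4198
M5
G0 X0.0000 Y0.0000

viewBox `0 0 302.7505 132.6597` with mm width/height → 1 unit = 1 mm. Flip: y_m = 132.6597 − y_svg.

**Shape 1** — `<polygon>` regular polygon, stroke `#ff00ff` → engrave (S137, F3465). Machine vertices: (162.0424,119.4573) → (151.2652,81.5733) → (123.8452,109.8486) → (162.0424,119.4573). Closed: final G1 returns to the first vertex.

**Shape 2** — `<circle>` circle, stroke `#ff00ff` → engrave (S137, F3465). Machine vertices: (120.4126,41.7000) → (115.4943,53.5737) → (103.6206,58.4920) → (91.7469,53.5737) → (86.8286,41.7000) → (91.7469,29.8263) → (103.6206,24.9080) → (115.4943,29.8263) → (120.4126,41.7000). Closed: final G1 returns to the first vertex.

**Shape 3** — `<path>` cubic bezier, stroke `#ff00ff` → engrave (S137, F3465). Control points (SVG): P0=(110.1140,59.0760), P1=(92.2684,68.7224), P2=(245.7714,20.2547), P3=(224.9407,23.2399); sampled at t=k/4. Machine vertices: (110.1140,73.5837) → (123.4564,75.5333) → (168.6468,89.0038) → (213.2774,103.7233) → (224.9407,109.4198). Open path.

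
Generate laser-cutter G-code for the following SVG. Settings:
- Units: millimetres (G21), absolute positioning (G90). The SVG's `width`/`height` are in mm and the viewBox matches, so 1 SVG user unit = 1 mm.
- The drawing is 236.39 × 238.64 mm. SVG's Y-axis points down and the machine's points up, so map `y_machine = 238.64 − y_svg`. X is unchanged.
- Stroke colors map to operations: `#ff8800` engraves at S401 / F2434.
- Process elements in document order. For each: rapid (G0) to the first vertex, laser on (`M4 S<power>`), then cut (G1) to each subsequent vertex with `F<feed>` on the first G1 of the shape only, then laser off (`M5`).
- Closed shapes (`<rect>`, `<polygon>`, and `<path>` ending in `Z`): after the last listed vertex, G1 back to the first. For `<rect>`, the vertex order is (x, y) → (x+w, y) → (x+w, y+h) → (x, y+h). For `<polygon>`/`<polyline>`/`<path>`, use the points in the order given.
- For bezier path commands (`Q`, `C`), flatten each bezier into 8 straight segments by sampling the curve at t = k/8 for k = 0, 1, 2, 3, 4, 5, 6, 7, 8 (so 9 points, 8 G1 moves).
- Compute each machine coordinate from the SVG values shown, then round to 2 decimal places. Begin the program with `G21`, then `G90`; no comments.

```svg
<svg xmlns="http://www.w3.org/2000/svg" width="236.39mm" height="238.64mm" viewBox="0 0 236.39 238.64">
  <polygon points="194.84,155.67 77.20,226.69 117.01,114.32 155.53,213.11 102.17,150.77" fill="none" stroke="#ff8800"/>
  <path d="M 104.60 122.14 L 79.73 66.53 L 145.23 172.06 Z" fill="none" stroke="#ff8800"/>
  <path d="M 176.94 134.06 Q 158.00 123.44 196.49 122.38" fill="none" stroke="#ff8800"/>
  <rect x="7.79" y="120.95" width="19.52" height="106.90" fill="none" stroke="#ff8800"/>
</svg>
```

G21
G90
G0 X194.84 Y82.97
M4 S401
G1 X77.20 Y11.95 F2434
G1 X117.01 Y124.32
G1 X155.53 Y25.53
G1 X102.17 Y87.87
G1 X194.84 Y82.97
M5
G0 X104.60 Y116.50
M4 S401
G1 X79.73 Y172.11 F2434
G1 X145.23 Y66.58
G1 X104.60 Y116.50
M5
G0 X176.94 Y104.58
M4 S401
G1 X173.10 Y107.09 F2434
G1 X171.06 Y109.29
G1 X170.81 Y111.20
G1 X172.36 Y112.81
G1 X175.70 Y114.12
G1 X180.83 Y115.13
G1 X187.76 Y115.85
G1 X196.49 Y116.26
M5
G0 X7.79 Y117.69
M4 S401
G1 X27.31 Y117.69 F2434
G1 X27.31 Y10.79
G1 X7.79 Y10.79
G1 X7.79 Y117.69
M5

1 u = 1 mm; y_m = 238.64 − y.

[1] `<polygon>` closed polygon, #ff8800→engrave S401 F2434: (194.84,82.97) → (77.20,11.95) → (117.01,124.32) → (155.53,25.53) → (102.17,87.87) → (194.84,82.97) (closed)

[2] `<path>` closed polygon, #ff8800→engrave S401 F2434: (104.60,116.50) → (79.73,172.11) → (145.23,66.58) → (104.60,116.50) (closed)

[3] `<path>` quadratic bezier, #ff8800→engrave S401 F2434: (176.94,104.58) → (173.10,107.09) → (171.06,109.29) → (170.81,111.20) → (172.36,112.81) → (175.70,114.12) → (180.83,115.13) → (187.76,115.85) → (196.49,116.26)

[4] `<rect>` rectangle, #ff8800→engrave S401 F2434: (7.79,117.69) → (27.31,117.69) → (27.31,10.79) → (7.79,10.79) → (7.79,117.69) (closed)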